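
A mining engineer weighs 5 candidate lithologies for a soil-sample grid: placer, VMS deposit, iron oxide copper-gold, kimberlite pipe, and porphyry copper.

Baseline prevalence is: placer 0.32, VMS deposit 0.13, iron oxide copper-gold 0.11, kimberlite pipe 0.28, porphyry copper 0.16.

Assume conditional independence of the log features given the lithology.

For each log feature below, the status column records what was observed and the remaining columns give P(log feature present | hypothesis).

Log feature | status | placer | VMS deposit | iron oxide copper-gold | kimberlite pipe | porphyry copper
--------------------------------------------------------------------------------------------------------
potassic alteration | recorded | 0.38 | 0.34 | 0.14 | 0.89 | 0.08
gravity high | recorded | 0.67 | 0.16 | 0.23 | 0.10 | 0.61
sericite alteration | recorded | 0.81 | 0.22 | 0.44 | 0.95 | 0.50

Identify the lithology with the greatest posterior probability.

By Bayes' rule with conditional independence, the unnormalized weight for each hypothesis is prior × ∏ likelihoods:
  placer: 0.32 × 0.38 × 0.67 × 0.81 = 0.065992
  VMS deposit: 0.13 × 0.34 × 0.16 × 0.22 = 0.0015558
  iron oxide copper-gold: 0.11 × 0.14 × 0.23 × 0.44 = 0.0015585
  kimberlite pipe: 0.28 × 0.89 × 0.10 × 0.95 = 0.023674
  porphyry copper: 0.16 × 0.08 × 0.61 × 0.50 = 0.003904
Marginal likelihood of the evidence = 0.096685.
P(placer | evidence) ≈ 0.065992 / 0.096685 ≈ 0.683
P(VMS deposit | evidence) ≈ 0.0015558 / 0.096685 ≈ 0.016
P(iron oxide copper-gold | evidence) ≈ 0.0015585 / 0.096685 ≈ 0.016
P(kimberlite pipe | evidence) ≈ 0.023674 / 0.096685 ≈ 0.245
P(porphyry copper | evidence) ≈ 0.003904 / 0.096685 ≈ 0.040
The largest is 0.683, so placer is most probable.

placer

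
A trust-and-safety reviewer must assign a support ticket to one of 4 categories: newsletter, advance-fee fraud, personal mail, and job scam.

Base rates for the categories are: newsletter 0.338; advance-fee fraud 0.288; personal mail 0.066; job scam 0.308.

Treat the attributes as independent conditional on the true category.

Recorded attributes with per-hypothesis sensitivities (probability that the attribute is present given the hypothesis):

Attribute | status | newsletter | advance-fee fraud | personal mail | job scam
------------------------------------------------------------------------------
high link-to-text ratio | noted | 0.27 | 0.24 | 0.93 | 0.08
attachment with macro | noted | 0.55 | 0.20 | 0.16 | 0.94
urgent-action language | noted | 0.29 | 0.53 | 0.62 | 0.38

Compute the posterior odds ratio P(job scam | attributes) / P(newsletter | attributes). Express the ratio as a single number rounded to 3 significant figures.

0.605

Unnormalized posterior weight (prior times the attribute likelihoods) for each of the two hypotheses:
  job scam: 0.308 × 0.08 × 0.94 × 0.38 = 0.0088014
  newsletter: 0.338 × 0.27 × 0.55 × 0.29 = 0.014556
Odds(job scam : newsletter) = 0.0088014 / 0.014556 ≈ 0.605.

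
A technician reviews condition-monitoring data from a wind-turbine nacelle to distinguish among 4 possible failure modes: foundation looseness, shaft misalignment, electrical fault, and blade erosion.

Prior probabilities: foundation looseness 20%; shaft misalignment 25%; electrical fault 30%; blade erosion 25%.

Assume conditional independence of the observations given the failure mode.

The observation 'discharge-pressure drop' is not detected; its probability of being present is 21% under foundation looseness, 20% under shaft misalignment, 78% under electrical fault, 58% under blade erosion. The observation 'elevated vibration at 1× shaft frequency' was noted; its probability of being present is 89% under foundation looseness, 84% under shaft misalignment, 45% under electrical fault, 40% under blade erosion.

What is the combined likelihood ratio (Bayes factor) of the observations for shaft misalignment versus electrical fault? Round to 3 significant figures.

6.79

Take the product of per-observation likelihoods under each hypothesis (using 1 − P(present | H) for each absent observation), then divide.
  shaft misalignment: (1 − 0.20) × 0.84 = 0.672
  electrical fault: (1 − 0.78) × 0.45 = 0.099
Bayes factor = 0.672 / 0.099 ≈ 6.79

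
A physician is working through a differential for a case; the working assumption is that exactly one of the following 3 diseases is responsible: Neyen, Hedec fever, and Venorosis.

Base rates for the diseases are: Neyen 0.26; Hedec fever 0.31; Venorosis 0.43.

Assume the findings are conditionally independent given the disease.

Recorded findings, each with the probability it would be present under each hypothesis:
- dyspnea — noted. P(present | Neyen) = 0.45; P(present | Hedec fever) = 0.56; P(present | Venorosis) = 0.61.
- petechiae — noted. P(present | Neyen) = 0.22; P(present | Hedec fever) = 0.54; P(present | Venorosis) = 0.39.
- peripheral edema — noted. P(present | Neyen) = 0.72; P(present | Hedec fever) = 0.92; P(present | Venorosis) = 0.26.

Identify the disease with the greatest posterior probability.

Hedec fever

By Bayes' rule with conditional independence, the unnormalized weight for each hypothesis is prior × ∏ likelihoods:
  Neyen: 0.26 × 0.45 × 0.22 × 0.72 = 0.018533
  Hedec fever: 0.31 × 0.56 × 0.54 × 0.92 = 0.086244
  Venorosis: 0.43 × 0.61 × 0.39 × 0.26 = 0.026597
Normalizing constant Z = 0.018533 + 0.086244 + 0.026597 = 0.13137.
P(Neyen | evidence) ≈ 0.018533 / 0.13137 ≈ 0.141
P(Hedec fever | evidence) ≈ 0.086244 / 0.13137 ≈ 0.656
P(Venorosis | evidence) ≈ 0.026597 / 0.13137 ≈ 0.202
The largest is 0.656, so Hedec fever is most probable.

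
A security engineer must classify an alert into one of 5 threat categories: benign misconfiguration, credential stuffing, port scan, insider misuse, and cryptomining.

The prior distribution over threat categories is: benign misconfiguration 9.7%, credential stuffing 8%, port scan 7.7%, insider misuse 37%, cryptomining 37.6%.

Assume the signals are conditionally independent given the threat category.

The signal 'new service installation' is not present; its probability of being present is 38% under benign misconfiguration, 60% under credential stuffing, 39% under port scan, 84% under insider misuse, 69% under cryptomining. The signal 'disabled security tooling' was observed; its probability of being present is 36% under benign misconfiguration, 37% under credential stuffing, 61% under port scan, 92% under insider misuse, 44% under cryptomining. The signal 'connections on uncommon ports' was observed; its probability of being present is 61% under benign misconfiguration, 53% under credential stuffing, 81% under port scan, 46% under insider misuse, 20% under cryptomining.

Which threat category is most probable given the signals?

Multiply each prior by the joint likelihood of the signal pattern (using 1 − P(present | H) for each absent signal):
  benign misconfiguration: 0.097 × (1 − 0.38) × 0.36 × 0.61 = 0.013207
  credential stuffing: 0.080 × (1 − 0.60) × 0.37 × 0.53 = 0.0062752
  port scan: 0.077 × (1 − 0.39) × 0.61 × 0.81 = 0.023208
  insider misuse: 0.370 × (1 − 0.84) × 0.92 × 0.46 = 0.025053
  cryptomining: 0.376 × (1 − 0.69) × 0.44 × 0.20 = 0.010257
The unnormalized weights sum to 0.078001.
P(benign misconfiguration | evidence) ≈ 0.013207 / 0.078001 ≈ 0.169
P(credential stuffing | evidence) ≈ 0.0062752 / 0.078001 ≈ 0.080
P(port scan | evidence) ≈ 0.023208 / 0.078001 ≈ 0.298
P(insider misuse | evidence) ≈ 0.025053 / 0.078001 ≈ 0.321
P(cryptomining | evidence) ≈ 0.010257 / 0.078001 ≈ 0.132
The largest is 0.321, so insider misuse is most probable.

insider misuse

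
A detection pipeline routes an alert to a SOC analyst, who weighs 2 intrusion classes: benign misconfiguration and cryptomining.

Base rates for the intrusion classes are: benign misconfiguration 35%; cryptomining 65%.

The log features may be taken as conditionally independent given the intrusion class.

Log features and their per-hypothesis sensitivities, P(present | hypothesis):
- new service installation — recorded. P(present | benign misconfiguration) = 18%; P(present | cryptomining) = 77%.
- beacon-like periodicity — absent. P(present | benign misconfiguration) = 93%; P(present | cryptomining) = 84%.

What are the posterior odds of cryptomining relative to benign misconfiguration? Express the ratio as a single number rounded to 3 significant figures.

The normalizing constant cancels in an odds ratio, so compute prior × likelihood for the two hypotheses only (using 1 − P(present | H) for each absent log feature):
  cryptomining: 0.65 × 0.77 × (1 − 0.84) = 0.08008
  benign misconfiguration: 0.35 × 0.18 × (1 − 0.93) = 0.00441
Posterior odds = 0.08008 / 0.00441 ≈ 18.2.

18.2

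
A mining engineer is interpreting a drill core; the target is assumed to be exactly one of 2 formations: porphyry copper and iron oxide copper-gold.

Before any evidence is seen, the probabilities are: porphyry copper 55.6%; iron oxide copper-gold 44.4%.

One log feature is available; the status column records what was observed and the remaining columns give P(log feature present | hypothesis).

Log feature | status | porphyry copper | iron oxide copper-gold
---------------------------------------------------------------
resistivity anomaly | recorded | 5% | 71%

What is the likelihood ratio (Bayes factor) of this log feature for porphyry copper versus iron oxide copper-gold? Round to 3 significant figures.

0.0704

The Bayes factor is the ratio of the two likelihoods.
  porphyry copper: 0.05
  iron oxide copper-gold: 0.71
Bayes factor = 0.05 / 0.71 ≈ 0.0704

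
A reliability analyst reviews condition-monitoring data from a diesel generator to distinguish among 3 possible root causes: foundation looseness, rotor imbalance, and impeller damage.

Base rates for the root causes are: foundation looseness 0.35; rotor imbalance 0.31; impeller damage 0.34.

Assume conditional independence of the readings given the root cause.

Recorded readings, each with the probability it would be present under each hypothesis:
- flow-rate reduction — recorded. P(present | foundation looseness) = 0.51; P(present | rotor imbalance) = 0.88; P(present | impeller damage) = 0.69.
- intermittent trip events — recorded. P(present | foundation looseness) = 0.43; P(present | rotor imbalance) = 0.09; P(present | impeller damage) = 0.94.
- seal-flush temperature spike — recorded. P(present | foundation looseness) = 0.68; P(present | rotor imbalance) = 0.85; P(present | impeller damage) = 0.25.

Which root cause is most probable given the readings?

For each hypothesis, the unnormalized posterior weight is prior × product of the reading likelihoods:
  foundation looseness: 0.35 × 0.51 × 0.43 × 0.68 = 0.052193
  rotor imbalance: 0.31 × 0.88 × 0.09 × 0.85 = 0.020869
  impeller damage: 0.34 × 0.69 × 0.94 × 0.25 = 0.055131
Normalizing constant Z = 0.052193 + 0.020869 + 0.055131 = 0.12819.
P(foundation looseness | evidence) ≈ 0.052193 / 0.12819 ≈ 0.407
P(rotor imbalance | evidence) ≈ 0.020869 / 0.12819 ≈ 0.163
P(impeller damage | evidence) ≈ 0.055131 / 0.12819 ≈ 0.430
The largest is 0.430, so impeller damage is most probable.

impeller damage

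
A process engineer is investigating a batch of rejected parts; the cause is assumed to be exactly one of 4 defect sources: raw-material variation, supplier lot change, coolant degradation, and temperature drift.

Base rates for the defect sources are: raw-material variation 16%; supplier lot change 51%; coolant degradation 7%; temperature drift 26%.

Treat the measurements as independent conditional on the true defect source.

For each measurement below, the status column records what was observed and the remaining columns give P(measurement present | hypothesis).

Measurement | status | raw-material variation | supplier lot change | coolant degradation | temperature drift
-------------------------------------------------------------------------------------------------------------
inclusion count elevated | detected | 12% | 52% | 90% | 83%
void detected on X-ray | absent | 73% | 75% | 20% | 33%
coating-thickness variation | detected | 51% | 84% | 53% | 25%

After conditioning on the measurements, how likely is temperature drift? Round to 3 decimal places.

Multiply each prior by the joint likelihood of the measurement pattern (using 1 − P(present | H) for each absent measurement):
  raw-material variation: 0.16 × 0.12 × (1 − 0.73) × 0.51 = 0.0026438
  supplier lot change: 0.51 × 0.52 × (1 − 0.75) × 0.84 = 0.055692
  coolant degradation: 0.07 × 0.90 × (1 − 0.20) × 0.53 = 0.026712
  temperature drift: 0.26 × 0.83 × (1 − 0.33) × 0.25 = 0.036146
The unnormalized weights sum to 0.12119.
P(temperature drift | evidence) = 0.036146 / 0.12119 ≈ 0.298.

0.298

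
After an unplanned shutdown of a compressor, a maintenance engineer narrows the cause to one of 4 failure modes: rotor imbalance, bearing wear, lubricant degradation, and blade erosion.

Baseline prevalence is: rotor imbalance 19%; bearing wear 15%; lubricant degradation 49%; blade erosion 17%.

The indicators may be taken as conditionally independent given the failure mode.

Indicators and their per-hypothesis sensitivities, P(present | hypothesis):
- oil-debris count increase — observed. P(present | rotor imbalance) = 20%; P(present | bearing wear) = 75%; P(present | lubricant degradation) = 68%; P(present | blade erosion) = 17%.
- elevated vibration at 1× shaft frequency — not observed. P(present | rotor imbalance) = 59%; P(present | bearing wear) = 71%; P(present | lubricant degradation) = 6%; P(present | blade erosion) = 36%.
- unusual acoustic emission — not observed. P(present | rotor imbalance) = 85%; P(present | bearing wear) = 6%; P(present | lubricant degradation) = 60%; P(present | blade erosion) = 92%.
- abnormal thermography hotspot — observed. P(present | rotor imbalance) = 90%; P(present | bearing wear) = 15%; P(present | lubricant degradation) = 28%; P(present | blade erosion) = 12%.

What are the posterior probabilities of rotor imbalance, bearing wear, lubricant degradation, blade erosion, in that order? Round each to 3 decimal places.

0.050, 0.110, 0.836, 0.004

For each hypothesis, the unnormalized posterior weight is prior × product of the indicator likelihoods (using 1 − P(present | H) for each absent indicator):
  rotor imbalance: 0.19 × 0.20 × (1 − 0.59) × (1 − 0.85) × 0.90 = 0.0021033
  bearing wear: 0.15 × 0.75 × (1 − 0.71) × (1 − 0.06) × 0.15 = 0.0046001
  lubricant degradation: 0.49 × 0.68 × (1 − 0.06) × (1 − 0.60) × 0.28 = 0.035079
  blade erosion: 0.17 × 0.17 × (1 − 0.36) × (1 − 0.92) × 0.12 = 0.00017756
Marginal likelihood of the evidence = 0.04196.
P(rotor imbalance | evidence) = 0.0021033 / 0.04196 ≈ 0.050
P(bearing wear | evidence) = 0.0046001 / 0.04196 ≈ 0.110
P(lubricant degradation | evidence) = 0.035079 / 0.04196 ≈ 0.836
P(blade erosion | evidence) = 0.00017756 / 0.04196 ≈ 0.004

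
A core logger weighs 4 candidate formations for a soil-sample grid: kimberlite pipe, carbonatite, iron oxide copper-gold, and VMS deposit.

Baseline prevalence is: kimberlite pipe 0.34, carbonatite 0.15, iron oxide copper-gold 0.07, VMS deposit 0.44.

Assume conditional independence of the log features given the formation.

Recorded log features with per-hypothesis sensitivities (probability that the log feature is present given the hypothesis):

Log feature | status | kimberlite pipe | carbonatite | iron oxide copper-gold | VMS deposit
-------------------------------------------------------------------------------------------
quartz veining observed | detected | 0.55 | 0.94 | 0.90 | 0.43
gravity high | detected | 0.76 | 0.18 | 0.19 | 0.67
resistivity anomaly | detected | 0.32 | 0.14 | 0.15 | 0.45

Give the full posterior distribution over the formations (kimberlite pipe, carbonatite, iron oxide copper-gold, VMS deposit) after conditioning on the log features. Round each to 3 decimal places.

0.422, 0.033, 0.017, 0.529

Multiply each prior by the joint likelihood of the log feature pattern:
  kimberlite pipe: 0.34 × 0.55 × 0.76 × 0.32 = 0.045478
  carbonatite: 0.15 × 0.94 × 0.18 × 0.14 = 0.0035532
  iron oxide copper-gold: 0.07 × 0.90 × 0.19 × 0.15 = 0.0017955
  VMS deposit: 0.44 × 0.43 × 0.67 × 0.45 = 0.057044
Marginal likelihood of the evidence = 0.10787.
P(kimberlite pipe | evidence) = 0.045478 / 0.10787 ≈ 0.422
P(carbonatite | evidence) = 0.0035532 / 0.10787 ≈ 0.033
P(iron oxide copper-gold | evidence) = 0.0017955 / 0.10787 ≈ 0.017
P(VMS deposit | evidence) = 0.057044 / 0.10787 ≈ 0.529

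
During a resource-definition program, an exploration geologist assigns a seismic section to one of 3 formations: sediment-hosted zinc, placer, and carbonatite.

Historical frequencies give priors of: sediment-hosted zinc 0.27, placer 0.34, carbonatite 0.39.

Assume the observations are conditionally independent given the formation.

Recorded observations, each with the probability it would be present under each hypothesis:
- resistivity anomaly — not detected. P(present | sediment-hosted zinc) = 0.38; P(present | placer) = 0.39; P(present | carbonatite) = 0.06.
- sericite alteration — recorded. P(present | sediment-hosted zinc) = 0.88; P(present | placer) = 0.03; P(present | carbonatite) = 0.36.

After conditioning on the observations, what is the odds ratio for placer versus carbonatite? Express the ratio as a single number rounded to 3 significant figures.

0.0471

Unnormalized posterior weight (prior times the observation likelihoods) for each of the two hypotheses (using 1 − P(present | H) for each absent observation):
  placer: 0.34 × (1 − 0.39) × 0.03 = 0.006222
  carbonatite: 0.39 × (1 − 0.06) × 0.36 = 0.13198
Odds(placer : carbonatite) = 0.006222 / 0.13198 ≈ 0.0471.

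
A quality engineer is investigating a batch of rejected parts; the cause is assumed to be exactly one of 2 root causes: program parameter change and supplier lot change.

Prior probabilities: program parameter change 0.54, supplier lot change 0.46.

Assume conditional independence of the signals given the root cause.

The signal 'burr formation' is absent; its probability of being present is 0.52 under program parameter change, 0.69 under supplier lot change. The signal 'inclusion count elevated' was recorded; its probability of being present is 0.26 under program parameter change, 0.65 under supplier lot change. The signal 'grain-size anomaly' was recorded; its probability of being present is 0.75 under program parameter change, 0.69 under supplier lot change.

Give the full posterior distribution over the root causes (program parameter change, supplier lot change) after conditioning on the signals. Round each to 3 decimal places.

Multiply each prior by the joint likelihood of the signal pattern (using 1 − P(present | H) for each absent signal):
  program parameter change: 0.54 × (1 − 0.52) × 0.26 × 0.75 = 0.050544
  supplier lot change: 0.46 × (1 − 0.69) × 0.65 × 0.69 = 0.063956
Normalizing constant Z = 0.050544 + 0.063956 = 0.1145.
P(program parameter change | evidence) = 0.050544 / 0.1145 ≈ 0.441
P(supplier lot change | evidence) = 0.063956 / 0.1145 ≈ 0.559

0.441, 0.559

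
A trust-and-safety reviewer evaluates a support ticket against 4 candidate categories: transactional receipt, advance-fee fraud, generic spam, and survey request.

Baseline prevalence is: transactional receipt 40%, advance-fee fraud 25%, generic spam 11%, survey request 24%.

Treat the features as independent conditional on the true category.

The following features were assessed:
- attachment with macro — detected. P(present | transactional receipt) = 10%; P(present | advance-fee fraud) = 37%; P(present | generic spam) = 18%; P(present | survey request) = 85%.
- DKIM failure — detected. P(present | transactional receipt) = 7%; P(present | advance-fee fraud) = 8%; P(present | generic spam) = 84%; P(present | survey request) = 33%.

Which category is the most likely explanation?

survey request

For each hypothesis, the unnormalized posterior weight is prior × product of the feature likelihoods:
  transactional receipt: 0.40 × 0.10 × 0.07 = 0.0028
  advance-fee fraud: 0.25 × 0.37 × 0.08 = 0.0074
  generic spam: 0.11 × 0.18 × 0.84 = 0.016632
  survey request: 0.24 × 0.85 × 0.33 = 0.06732
Marginal likelihood of the evidence = 0.094152.
P(transactional receipt | evidence) ≈ 0.0028 / 0.094152 ≈ 0.030
P(advance-fee fraud | evidence) ≈ 0.0074 / 0.094152 ≈ 0.079
P(generic spam | evidence) ≈ 0.016632 / 0.094152 ≈ 0.177
P(survey request | evidence) ≈ 0.06732 / 0.094152 ≈ 0.715
The largest is 0.715, so survey request is most probable.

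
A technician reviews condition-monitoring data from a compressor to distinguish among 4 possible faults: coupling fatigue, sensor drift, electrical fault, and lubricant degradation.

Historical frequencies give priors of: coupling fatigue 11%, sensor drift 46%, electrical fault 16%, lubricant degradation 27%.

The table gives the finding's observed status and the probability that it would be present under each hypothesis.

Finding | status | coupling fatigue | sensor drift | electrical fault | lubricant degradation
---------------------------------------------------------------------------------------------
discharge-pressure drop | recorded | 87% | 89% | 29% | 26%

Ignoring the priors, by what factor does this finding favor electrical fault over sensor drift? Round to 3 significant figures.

The Bayes factor is the ratio of the two likelihoods.
  electrical fault: 0.29
  sensor drift: 0.89
Bayes factor = 0.29 / 0.89 ≈ 0.326

0.326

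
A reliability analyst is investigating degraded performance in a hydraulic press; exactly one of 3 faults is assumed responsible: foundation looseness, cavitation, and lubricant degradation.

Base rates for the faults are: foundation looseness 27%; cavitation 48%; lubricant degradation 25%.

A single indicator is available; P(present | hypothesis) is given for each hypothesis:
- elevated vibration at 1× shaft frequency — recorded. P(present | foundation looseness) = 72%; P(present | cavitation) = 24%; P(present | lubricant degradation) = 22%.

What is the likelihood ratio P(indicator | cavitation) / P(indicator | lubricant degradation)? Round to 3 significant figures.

The Bayes factor is the ratio of the two likelihoods.
  cavitation: 0.24
  lubricant degradation: 0.22
Bayes factor = 0.24 / 0.22 ≈ 1.09

1.09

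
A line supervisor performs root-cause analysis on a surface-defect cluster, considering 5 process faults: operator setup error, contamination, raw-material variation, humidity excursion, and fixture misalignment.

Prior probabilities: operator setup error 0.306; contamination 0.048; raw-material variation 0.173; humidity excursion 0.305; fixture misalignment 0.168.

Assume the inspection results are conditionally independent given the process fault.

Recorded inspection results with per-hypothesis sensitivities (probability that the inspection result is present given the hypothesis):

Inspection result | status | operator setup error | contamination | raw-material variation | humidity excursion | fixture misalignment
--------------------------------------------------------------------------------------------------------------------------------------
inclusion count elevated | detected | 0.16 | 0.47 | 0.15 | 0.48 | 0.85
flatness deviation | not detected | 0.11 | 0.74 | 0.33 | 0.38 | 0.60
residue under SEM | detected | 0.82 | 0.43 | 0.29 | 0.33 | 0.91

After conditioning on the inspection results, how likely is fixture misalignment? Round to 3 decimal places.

For each hypothesis, the unnormalized posterior weight is prior × product of the inspection result likelihoods (using 1 − P(present | H) for each absent inspection result):
  operator setup error: 0.306 × 0.16 × (1 − 0.11) × 0.82 = 0.035731
  contamination: 0.048 × 0.47 × (1 − 0.74) × 0.43 = 0.0025222
  raw-material variation: 0.173 × 0.15 × (1 − 0.33) × 0.29 = 0.0050421
  humidity excursion: 0.305 × 0.48 × (1 − 0.38) × 0.33 = 0.029953
  fixture misalignment: 0.168 × 0.85 × (1 − 0.60) × 0.91 = 0.051979
Marginal likelihood of the evidence = 0.12523.
P(fixture misalignment | evidence) = 0.051979 / 0.12523 ≈ 0.415.

0.415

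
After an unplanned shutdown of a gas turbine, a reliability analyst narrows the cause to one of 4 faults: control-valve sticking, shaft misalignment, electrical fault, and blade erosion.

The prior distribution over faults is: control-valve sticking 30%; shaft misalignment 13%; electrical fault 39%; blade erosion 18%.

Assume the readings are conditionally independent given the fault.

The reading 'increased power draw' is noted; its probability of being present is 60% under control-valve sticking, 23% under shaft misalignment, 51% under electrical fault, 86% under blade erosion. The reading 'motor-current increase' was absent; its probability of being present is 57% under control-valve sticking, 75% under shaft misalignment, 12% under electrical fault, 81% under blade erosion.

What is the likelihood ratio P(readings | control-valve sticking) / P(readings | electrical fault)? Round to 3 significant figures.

Take the product of per-reading likelihoods under each hypothesis (using 1 − P(present | H) for each absent reading), then divide.
  control-valve sticking: 0.60 × (1 − 0.57) = 0.258
  electrical fault: 0.51 × (1 − 0.12) = 0.4488
Bayes factor = 0.258 / 0.4488 ≈ 0.575

0.575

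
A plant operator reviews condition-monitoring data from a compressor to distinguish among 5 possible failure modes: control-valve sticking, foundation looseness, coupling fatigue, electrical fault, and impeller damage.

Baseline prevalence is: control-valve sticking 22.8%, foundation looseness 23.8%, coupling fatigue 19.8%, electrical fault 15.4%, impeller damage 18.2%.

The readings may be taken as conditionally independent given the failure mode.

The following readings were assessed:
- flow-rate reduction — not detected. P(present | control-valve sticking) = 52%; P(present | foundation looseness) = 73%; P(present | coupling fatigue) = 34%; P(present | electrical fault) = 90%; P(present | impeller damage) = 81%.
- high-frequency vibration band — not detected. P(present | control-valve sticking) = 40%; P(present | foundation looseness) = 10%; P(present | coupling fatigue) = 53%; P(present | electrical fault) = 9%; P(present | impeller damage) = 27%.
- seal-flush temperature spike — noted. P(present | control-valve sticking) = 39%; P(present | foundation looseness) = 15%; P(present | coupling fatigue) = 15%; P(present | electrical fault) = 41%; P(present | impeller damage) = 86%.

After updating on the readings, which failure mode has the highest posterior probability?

control-valve sticking

By Bayes' rule with conditional independence, the unnormalized weight for each hypothesis is prior × ∏ likelihoods (using 1 − P(present | H) for each absent reading):
  control-valve sticking: 0.228 × (1 − 0.52) × (1 − 0.40) × 0.39 = 0.025609
  foundation looseness: 0.238 × (1 − 0.73) × (1 − 0.10) × 0.15 = 0.0086751
  coupling fatigue: 0.198 × (1 − 0.34) × (1 − 0.53) × 0.15 = 0.0092129
  electrical fault: 0.154 × (1 − 0.90) × (1 − 0.09) × 0.41 = 0.0057457
  impeller damage: 0.182 × (1 − 0.81) × (1 − 0.27) × 0.86 = 0.021709
Normalizing constant Z = 0.025609 + 0.0086751 + 0.0092129 + 0.0057457 + 0.021709 = 0.070952.
P(control-valve sticking | evidence) ≈ 0.025609 / 0.070952 ≈ 0.361
P(foundation looseness | evidence) ≈ 0.0086751 / 0.070952 ≈ 0.122
P(coupling fatigue | evidence) ≈ 0.0092129 / 0.070952 ≈ 0.130
P(electrical fault | evidence) ≈ 0.0057457 / 0.070952 ≈ 0.081
P(impeller damage | evidence) ≈ 0.021709 / 0.070952 ≈ 0.306
The largest is 0.361, so control-valve sticking is most probable.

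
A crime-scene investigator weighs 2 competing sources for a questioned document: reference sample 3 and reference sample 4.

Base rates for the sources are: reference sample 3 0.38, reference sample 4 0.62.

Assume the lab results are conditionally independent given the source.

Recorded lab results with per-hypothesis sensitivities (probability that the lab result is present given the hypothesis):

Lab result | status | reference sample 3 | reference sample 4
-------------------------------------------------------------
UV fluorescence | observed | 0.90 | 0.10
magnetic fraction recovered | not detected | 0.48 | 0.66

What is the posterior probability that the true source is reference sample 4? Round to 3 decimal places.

0.106

For each hypothesis, the unnormalized posterior weight is prior × product of the lab result likelihoods (using 1 − P(present | H) for each absent lab result):
  reference sample 3: 0.38 × 0.90 × (1 − 0.48) = 0.17784
  reference sample 4: 0.62 × 0.10 × (1 − 0.66) = 0.02108
Marginal likelihood of the evidence = 0.19892.
P(reference sample 4 | evidence) = 0.02108 / 0.19892 ≈ 0.106.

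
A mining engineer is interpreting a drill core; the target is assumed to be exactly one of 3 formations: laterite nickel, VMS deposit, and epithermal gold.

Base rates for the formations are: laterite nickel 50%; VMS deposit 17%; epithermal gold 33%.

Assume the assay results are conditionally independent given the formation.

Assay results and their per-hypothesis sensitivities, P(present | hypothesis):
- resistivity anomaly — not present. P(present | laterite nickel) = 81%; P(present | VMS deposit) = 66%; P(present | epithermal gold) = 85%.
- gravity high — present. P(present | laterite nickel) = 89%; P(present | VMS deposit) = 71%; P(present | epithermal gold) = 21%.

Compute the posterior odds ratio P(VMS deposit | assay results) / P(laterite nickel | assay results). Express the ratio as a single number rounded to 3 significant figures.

0.485

Unnormalized posterior weight (prior times the assay result likelihoods) for each of the two hypotheses (using 1 − P(present | H) for each absent assay result):
  VMS deposit: 0.17 × (1 − 0.66) × 0.71 = 0.041038
  laterite nickel: 0.50 × (1 − 0.81) × 0.89 = 0.08455
Odds(VMS deposit : laterite nickel) = 0.041038 / 0.08455 ≈ 0.485.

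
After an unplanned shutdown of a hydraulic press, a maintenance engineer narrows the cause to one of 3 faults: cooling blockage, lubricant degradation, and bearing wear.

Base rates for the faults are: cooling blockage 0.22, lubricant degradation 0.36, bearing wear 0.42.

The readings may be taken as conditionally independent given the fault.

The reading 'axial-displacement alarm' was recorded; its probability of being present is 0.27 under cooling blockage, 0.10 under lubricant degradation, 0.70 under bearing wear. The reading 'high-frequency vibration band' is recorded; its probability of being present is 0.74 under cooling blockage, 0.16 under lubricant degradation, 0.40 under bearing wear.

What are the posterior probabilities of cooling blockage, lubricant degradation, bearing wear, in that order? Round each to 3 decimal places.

By Bayes' rule with conditional independence, the unnormalized weight for each hypothesis is prior × ∏ likelihoods:
  cooling blockage: 0.22 × 0.27 × 0.74 = 0.043956
  lubricant degradation: 0.36 × 0.10 × 0.16 = 0.00576
  bearing wear: 0.42 × 0.70 × 0.40 = 0.1176
Marginal likelihood of the evidence = 0.16732.
P(cooling blockage | evidence) = 0.043956 / 0.16732 ≈ 0.263
P(lubricant degradation | evidence) = 0.00576 / 0.16732 ≈ 0.034
P(bearing wear | evidence) = 0.1176 / 0.16732 ≈ 0.703

0.263, 0.034, 0.703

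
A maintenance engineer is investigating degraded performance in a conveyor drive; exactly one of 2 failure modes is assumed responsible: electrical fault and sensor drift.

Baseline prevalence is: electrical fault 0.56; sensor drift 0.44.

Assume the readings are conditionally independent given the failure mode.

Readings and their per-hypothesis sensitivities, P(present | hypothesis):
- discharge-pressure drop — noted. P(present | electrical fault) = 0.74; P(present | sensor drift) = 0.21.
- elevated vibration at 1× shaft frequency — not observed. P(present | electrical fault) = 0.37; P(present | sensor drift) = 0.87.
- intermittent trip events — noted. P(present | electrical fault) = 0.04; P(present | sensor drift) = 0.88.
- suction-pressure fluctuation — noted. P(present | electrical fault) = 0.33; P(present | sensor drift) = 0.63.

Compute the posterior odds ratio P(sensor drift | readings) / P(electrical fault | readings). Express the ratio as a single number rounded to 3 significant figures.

Unnormalized posterior weight (prior times the reading likelihoods) for each of the two hypotheses (using 1 − P(present | H) for each absent reading):
  sensor drift: 0.44 × 0.21 × (1 − 0.87) × 0.88 × 0.63 = 0.0066595
  electrical fault: 0.56 × 0.74 × (1 − 0.37) × 0.04 × 0.33 = 0.0034462
Odds(sensor drift : electrical fault) = 0.0066595 / 0.0034462 ≈ 1.93.

1.93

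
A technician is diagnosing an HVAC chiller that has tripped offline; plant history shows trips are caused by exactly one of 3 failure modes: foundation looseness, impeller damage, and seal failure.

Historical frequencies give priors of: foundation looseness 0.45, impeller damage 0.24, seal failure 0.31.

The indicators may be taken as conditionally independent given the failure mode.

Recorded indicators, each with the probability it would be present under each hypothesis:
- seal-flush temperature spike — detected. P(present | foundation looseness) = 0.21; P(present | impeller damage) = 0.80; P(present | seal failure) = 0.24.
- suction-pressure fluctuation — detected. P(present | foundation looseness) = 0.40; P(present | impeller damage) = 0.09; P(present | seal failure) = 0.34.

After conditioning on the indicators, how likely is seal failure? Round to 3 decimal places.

Multiply each prior by the joint likelihood of the indicator pattern:
  foundation looseness: 0.45 × 0.21 × 0.40 = 0.0378
  impeller damage: 0.24 × 0.80 × 0.09 = 0.01728
  seal failure: 0.31 × 0.24 × 0.34 = 0.025296
Normalizing constant Z = 0.0378 + 0.01728 + 0.025296 = 0.080376.
P(seal failure | evidence) = 0.025296 / 0.080376 ≈ 0.315.

0.315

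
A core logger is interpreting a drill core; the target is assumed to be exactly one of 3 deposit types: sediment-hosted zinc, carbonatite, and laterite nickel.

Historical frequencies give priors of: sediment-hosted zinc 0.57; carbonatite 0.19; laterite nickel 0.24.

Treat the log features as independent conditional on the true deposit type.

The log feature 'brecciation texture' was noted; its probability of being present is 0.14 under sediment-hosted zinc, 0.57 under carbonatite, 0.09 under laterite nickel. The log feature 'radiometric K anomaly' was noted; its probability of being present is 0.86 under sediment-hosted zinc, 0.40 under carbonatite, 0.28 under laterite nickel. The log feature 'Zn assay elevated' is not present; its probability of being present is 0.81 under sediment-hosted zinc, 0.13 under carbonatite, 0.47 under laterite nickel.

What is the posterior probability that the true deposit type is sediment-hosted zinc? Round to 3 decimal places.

By Bayes' rule with conditional independence, the unnormalized weight for each hypothesis is prior × ∏ likelihoods (using 1 − P(present | H) for each absent log feature):
  sediment-hosted zinc: 0.57 × 0.14 × 0.86 × (1 − 0.81) = 0.013039
  carbonatite: 0.19 × 0.57 × 0.40 × (1 − 0.13) = 0.037688
  laterite nickel: 0.24 × 0.09 × 0.28 × (1 − 0.47) = 0.0032054
Normalizing constant Z = 0.013039 + 0.037688 + 0.0032054 = 0.053933.
P(sediment-hosted zinc | evidence) = 0.013039 / 0.053933 ≈ 0.242.

0.242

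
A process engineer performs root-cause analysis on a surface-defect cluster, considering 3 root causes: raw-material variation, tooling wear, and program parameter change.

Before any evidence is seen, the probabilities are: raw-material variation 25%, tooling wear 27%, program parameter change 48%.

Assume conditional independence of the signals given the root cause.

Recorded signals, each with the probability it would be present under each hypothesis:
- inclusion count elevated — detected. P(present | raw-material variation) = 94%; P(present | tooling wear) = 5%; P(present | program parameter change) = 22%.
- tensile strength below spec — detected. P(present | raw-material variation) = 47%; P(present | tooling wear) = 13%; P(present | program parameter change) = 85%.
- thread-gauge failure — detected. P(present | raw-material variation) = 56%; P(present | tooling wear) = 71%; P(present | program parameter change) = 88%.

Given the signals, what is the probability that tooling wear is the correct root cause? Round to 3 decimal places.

0.009

For each hypothesis, the unnormalized posterior weight is prior × product of the signal likelihoods:
  raw-material variation: 0.25 × 0.94 × 0.47 × 0.56 = 0.061852
  tooling wear: 0.27 × 0.05 × 0.13 × 0.71 = 0.0012461
  program parameter change: 0.48 × 0.22 × 0.85 × 0.88 = 0.078989
Normalizing constant Z = 0.061852 + 0.0012461 + 0.078989 = 0.14209.
P(tooling wear | evidence) = 0.0012461 / 0.14209 ≈ 0.009.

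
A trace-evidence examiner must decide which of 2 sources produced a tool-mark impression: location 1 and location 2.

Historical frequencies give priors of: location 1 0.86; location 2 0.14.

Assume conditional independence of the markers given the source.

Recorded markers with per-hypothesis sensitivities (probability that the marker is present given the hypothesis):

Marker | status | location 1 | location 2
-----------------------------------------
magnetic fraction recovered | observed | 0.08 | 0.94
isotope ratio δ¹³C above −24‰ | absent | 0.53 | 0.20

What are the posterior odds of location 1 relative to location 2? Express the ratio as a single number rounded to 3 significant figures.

0.307

Posterior odds equal prior odds times the likelihood ratio; only the two competing hypotheses matter (using 1 − P(present | H) for each absent marker).
  location 1: 0.86 × 0.08 × (1 − 0.53) = 0.032336
  location 2: 0.14 × 0.94 × (1 − 0.20) = 0.10528
Posterior odds = 0.032336 / 0.10528 ≈ 0.307.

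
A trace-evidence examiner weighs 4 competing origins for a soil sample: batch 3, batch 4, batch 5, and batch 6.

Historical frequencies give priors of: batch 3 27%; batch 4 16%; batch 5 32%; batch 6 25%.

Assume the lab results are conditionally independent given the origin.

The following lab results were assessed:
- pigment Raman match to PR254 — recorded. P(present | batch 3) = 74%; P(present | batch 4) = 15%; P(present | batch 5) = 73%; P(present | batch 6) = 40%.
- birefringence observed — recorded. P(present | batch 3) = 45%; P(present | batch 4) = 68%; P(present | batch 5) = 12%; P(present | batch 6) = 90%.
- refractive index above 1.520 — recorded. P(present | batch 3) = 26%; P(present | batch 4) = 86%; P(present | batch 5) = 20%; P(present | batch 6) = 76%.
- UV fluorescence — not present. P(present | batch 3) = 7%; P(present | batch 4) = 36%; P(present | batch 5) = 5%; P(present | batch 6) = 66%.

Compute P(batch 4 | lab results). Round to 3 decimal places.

For each hypothesis, the unnormalized posterior weight is prior × product of the lab result likelihoods (using 1 − P(present | H) for each absent lab result):
  batch 3: 0.27 × 0.74 × 0.45 × 0.26 × (1 − 0.07) = 0.02174
  batch 4: 0.16 × 0.15 × 0.68 × 0.86 × (1 − 0.36) = 0.0089825
  batch 5: 0.32 × 0.73 × 0.12 × 0.20 × (1 − 0.05) = 0.0053261
  batch 6: 0.25 × 0.40 × 0.90 × 0.76 × (1 − 0.66) = 0.023256
Normalizing constant Z = 0.02174 + 0.0089825 + 0.0053261 + 0.023256 = 0.059305.
P(batch 4 | evidence) = 0.0089825 / 0.059305 ≈ 0.151.

0.151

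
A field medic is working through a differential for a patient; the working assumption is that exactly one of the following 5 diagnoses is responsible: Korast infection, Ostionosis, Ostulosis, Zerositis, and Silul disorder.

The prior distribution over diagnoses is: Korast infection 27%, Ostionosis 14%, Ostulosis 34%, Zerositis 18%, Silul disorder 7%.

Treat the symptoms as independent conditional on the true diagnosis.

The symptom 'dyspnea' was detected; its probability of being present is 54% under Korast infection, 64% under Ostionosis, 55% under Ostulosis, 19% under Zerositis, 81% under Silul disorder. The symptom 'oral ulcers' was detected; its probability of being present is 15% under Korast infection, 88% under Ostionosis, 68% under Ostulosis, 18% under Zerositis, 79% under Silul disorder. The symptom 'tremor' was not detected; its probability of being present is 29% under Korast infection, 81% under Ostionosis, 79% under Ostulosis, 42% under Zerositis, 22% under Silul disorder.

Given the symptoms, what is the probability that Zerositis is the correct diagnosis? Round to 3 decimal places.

0.037

By Bayes' rule with conditional independence, the unnormalized weight for each hypothesis is prior × ∏ likelihoods (using 1 − P(present | H) for each absent symptom):
  Korast infection: 0.27 × 0.54 × 0.15 × (1 − 0.29) = 0.015528
  Ostionosis: 0.14 × 0.64 × 0.88 × (1 − 0.81) = 0.014981
  Ostulosis: 0.34 × 0.55 × 0.68 × (1 − 0.79) = 0.026704
  Zerositis: 0.18 × 0.19 × 0.18 × (1 − 0.42) = 0.0035705
  Silul disorder: 0.07 × 0.81 × 0.79 × (1 − 0.22) = 0.034939
Normalizing constant Z = 0.015528 + 0.014981 + 0.026704 + 0.0035705 + 0.034939 = 0.095721.
P(Zerositis | evidence) = 0.0035705 / 0.095721 ≈ 0.037.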